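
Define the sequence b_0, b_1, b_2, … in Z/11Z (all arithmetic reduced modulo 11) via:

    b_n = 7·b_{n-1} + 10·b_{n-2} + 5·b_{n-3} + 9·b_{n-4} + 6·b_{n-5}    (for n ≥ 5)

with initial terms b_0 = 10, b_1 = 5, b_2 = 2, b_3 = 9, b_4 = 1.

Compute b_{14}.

b_5 = 7·1 + 10·9 + 5·2 + 9·5 + 6·10 = 3
b_6 = 7·3 + 10·1 + 5·9 + 9·2 + 6·5 = 3
b_7 = 7·3 + 10·3 + 5·1 + 9·9 + 6·2 = 6
b_8 = 7·6 + 10·3 + 5·3 + 9·1 + 6·9 = 7
b_9 = 7·7 + 10·6 + 5·3 + 9·3 + 6·1 = 3
b_10 = 7·3 + 10·7 + 5·6 + 9·3 + 6·3 = 1
b_11 = 7·1 + 10·3 + 5·7 + 9·6 + 6·3 = 1
b_12 = 7·1 + 10·1 + 5·3 + 9·7 + 6·6 = 10
b_13 = 7·10 + 10·1 + 5·1 + 9·3 + 6·7 = 0
b_14 = 7·0 + 10·10 + 5·1 + 9·1 + 6·3 = 0

0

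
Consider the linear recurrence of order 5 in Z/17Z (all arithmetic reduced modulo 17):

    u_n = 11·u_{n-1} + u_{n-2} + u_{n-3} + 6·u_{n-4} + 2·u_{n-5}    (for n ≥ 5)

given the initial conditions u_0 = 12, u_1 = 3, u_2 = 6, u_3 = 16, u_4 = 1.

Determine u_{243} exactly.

u_5 = 11·1 + 1·16 + 1·6 + 6·3 + 2·12 = 7
u_6 = 11·7 + 1·1 + 1·16 + 6·6 + 2·3 = 0
u_7 = 11·0 + 1·7 + 1·1 + 6·16 + 2·6 = 14
u_8 = 11·14 + 1·0 + 1·7 + 6·1 + 2·16 = 12
u_9 = 11·12 + 1·14 + 1·0 + 6·7 + 2·1 = 3
u_10 = 11·3 + 1·12 + 1·14 + 6·0 + 2·7 = 5
Continuing the recurrence:
  u_11 = 1;  u_12 = 0;  u_13 = 14;  u_14 = 4;  u_15 = 6;  u_16 = 1
  u_17 = 3;  u_18 = 7;  u_19 = 6;  u_20 = 9;  u_21 = 13;  u_22 = 2
  u_23 = 9;  u_24 = 10;  u_25 = 13;  u_26 = 13;  u_27 = 3;  u_28 = 1
  u_29 = 6;  u_30 = 4;  u_31 = 10;  u_32 = 13;  u_33 = 8;  u_34 = 11
  u_35 = 6;  u_36 = 13;  u_37 = 13;  u_38 = 6;  u_39 = 14;  u_40 = 8
  u_41 = 8;  u_42 = 2;  u_43 = 15;  u_44 = 13;  u_45 = 3;  u_46 = 4
  u_47 = 1;  u_48 = 7;  u_49 = 7;  u_50 = 13;  u_51 = 1;  u_52 = 7
  u_53 = 11;  u_54 = 0;  u_55 = 16;  u_56 = 10;  u_57 = 2;  u_58 = 2
  u_59 = 11;  u_60 = 13;  u_61 = 1;  u_62 = 0;  u_63 = 16;  u_64 = 5
  u_65 = 1;  u_66 = 0;  u_67 = 0;  u_68 = 12;  u_69 = 12;  u_70 = 10
  u_71 = 15;  u_72 = 4;  u_73 = 12;  u_74 = 14;  u_75 = 8;  u_76 = 15
  u_77 = 12;  u_78 = 8;  u_79 = 4;  u_80 = 0;  u_81 = 12;  u_82 = 4
  u_83 = 11;  u_84 = 9;  u_85 = 16;  u_86 = 6;  u_87 = 12;  u_88 = 9
  u_89 = 10;  u_90 = 12;  u_91 = 14;  u_92 = 16;  u_93 = 8;  u_94 = 6
  u_95 = 11;  u_96 = 4;  u_97 = 5;  u_98 = 3;  u_99 = 1;  u_100 = 14
  u_101 = 9;  u_102 = 6;  u_103 = 16;  u_104 = 5;  u_105 = 6;  u_106 = 5
  u_107 = 4;  u_108 = 15;  u_109 = 16;  u_110 = 16;  u_111 = 3;  u_112 = 10
  u_113 = 0;  u_114 = 5;  u_115 = 13;  u_116 = 10;  u_117 = 12;  u_118 = 15
  u_119 = 3;  u_120 = 10;  u_121 = 16;  u_122 = 14;  u_123 = 7;  u_124 = 3
  u_125 = 0;  u_126 = 7;  u_127 = 14;  u_128 = 6;  u_129 = 8;  u_130 = 14
  u_131 = 11;  u_132 = 3;  u_133 = 16;  u_134 = 1;  u_135 = 5;  u_136 = 10
  u_137 = 14;  u_138 = 3;  u_139 = 4;  u_140 = 12;  u_141 = 5;  u_142 = 15
  u_143 = 8;  u_144 = 1;  u_145 = 3;  u_146 = 6;  u_147 = 12;  u_148 = 10
  u_149 = 12;  u_150 = 9;  u_151 = 1;  u_152 = 14;  u_153 = 1;  u_154 = 2
  u_155 = 10;  u_156 = 12;  u_157 = 8;  u_158 = 5;  u_159 = 3;  u_160 = 2
  u_161 = 0;  u_162 = 0;  u_163 = 13;  u_164 = 8;  u_165 = 3;  u_166 = 3
  u_167 = 3;  u_168 = 11;  u_169 = 8;  u_170 = 7;  u_171 = 1;  u_172 = 13
  u_173 = 0;  u_174 = 4;  u_175 = 9;  u_176 = 13;  u_177 = 12;  u_178 = 8
  u_179 = 5;  u_180 = 1;  u_181 = 3;  u_182 = 9;  u_183 = 13;  u_184 = 1
  u_185 = 2;  u_186 = 11;  u_187 = 16;  u_188 = 0;  u_189 = 7;  u_190 = 10
  u_191 = 14;  u_192 = 16;  u_193 = 4;  u_194 = 12;  u_195 = 1;  u_196 = 15
  u_197 = 13;  u_198 = 1;  u_199 = 1;  u_200 = 15;  u_201 = 3;  u_202 = 13
  u_203 = 16;  u_204 = 12;  u_205 = 5;  u_206 = 14;  u_207 = 4;  u_208 = 14
  u_209 = 5;  u_210 = 14;  u_211 = 4;  u_212 = 2;  u_213 = 13;  u_214 = 5
  u_215 = 3;  u_216 = 3;  u_217 = 4;  u_218 = 4;  u_219 = 11;  u_220 = 0
  u_221 = 11;  u_222 = 11;  u_223 = 2;  u_224 = 15;  u_225 = 6;  u_226 = 1
  u_227 = 15;  u_228 = 11;  u_229 = 16;  u_230 = 16;  u_231 = 6;  u_232 = 7
  u_233 = 13;  u_234 = 12;  u_235 = 16;  u_236 = 0;  u_237 = 1;  u_238 = 6
  u_239 = 0;  u_240 = 5;  u_241 = 16
u_242 = 11·16 + 1·5 + 1·0 + 6·6 + 2·1 = 15
u_243 = 11·15 + 1·16 + 1·5 + 6·0 + 2·6 = 11

11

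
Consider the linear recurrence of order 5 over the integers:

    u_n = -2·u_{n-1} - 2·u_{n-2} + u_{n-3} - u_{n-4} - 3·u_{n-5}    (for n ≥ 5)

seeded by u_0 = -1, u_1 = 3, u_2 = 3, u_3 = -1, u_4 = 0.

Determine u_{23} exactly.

-82284

u_5 = -2·0 + -2·-1 + 1·3 + -1·3 + -3·-1 = 5
u_6 = -2·5 + -2·0 + 1·-1 + -1·3 + -3·3 = -23
u_7 = -2·-23 + -2·5 + 1·0 + -1·-1 + -3·3 = 28
u_8 = -2·28 + -2·-23 + 1·5 + -1·0 + -3·-1 = -2
u_9 = -2·-2 + -2·28 + 1·-23 + -1·5 + -3·0 = -80
u_10 = -2·-80 + -2·-2 + 1·28 + -1·-23 + -3·5 = 200
u_11 = -2·200 + -2·-80 + 1·-2 + -1·28 + -3·-23 = -201
u_12 = -2·-201 + -2·200 + 1·-80 + -1·-2 + -3·28 = -160
u_13 = -2·-160 + -2·-201 + 1·200 + -1·-80 + -3·-2 = 1008
u_14 = -2·1008 + -2·-160 + 1·-201 + -1·200 + -3·-80 = -1857
u_15 = -2·-1857 + -2·1008 + 1·-160 + -1·-201 + -3·200 = 1139
u_16 = -2·1139 + -2·-1857 + 1·1008 + -1·-160 + -3·-201 = 3207
u_17 = -2·3207 + -2·1139 + 1·-1857 + -1·1008 + -3·-160 = -11077
u_18 = -2·-11077 + -2·3207 + 1·1139 + -1·-1857 + -3·1008 = 15712
u_19 = -2·15712 + -2·-11077 + 1·3207 + -1·1139 + -3·-1857 = -1631
u_20 = -2·-1631 + -2·15712 + 1·-11077 + -1·3207 + -3·1139 = -45863
u_21 = -2·-45863 + -2·-1631 + 1·15712 + -1·-11077 + -3·3207 = 112156
u_22 = -2·112156 + -2·-45863 + 1·-1631 + -1·15712 + -3·-11077 = -116698
u_23 = -2·-116698 + -2·112156 + 1·-45863 + -1·-1631 + -3·15712 = -82284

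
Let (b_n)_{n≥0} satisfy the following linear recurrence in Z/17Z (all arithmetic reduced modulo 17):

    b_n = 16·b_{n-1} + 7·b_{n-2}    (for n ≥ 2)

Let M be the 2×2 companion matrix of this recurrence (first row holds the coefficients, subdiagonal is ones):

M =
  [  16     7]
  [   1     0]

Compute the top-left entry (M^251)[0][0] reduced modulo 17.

(M^251)[0][0] is the top entry after applying M 251 times to the unit state (1, 0). Equivalently it is h_{252} for the auxiliary sequence (h_n) obeying the same recurrence with h_1 = 1 and h_i = 0 for 0 ≤ i < 1:
h_2 = 16·1 + 7·0 = 16
h_3 = 16·16 + 7·1 = 8
h_4 = 16·8 + 7·16 = 2
h_5 = 16·2 + 7·8 = 3
h_6 = 16·3 + 7·2 = 11
h_7 = 16·11 + 7·3 = 10
Continuing the recurrence:
  h_8 = 16;  h_9 = 3;  h_10 = 7;  h_11 = 14;  h_12 = 1;  h_13 = 12
  h_14 = 12;  h_15 = 4;  h_16 = 12;  h_17 = 16;  h_18 = 0;  h_19 = 10
  h_20 = 7;  h_21 = 12;  h_22 = 3;  h_23 = 13;  h_24 = 8;  h_25 = 15
  h_26 = 7;  h_27 = 13;  h_28 = 2;  h_29 = 4;  h_30 = 10;  h_31 = 1
  h_32 = 1;  h_33 = 6;  h_34 = 1;  h_35 = 7;  h_36 = 0;  h_37 = 15
  h_38 = 2;  h_39 = 1;  h_40 = 13;  h_41 = 11;  h_42 = 12;  h_43 = 14
  h_44 = 2;  h_45 = 11;  h_46 = 3;  h_47 = 6;  h_48 = 15;  h_49 = 10
  h_50 = 10;  h_51 = 9;  h_52 = 10;  h_53 = 2;  h_54 = 0;  h_55 = 14
  h_56 = 3;  h_57 = 10;  h_58 = 11;  h_59 = 8;  h_60 = 1;  h_61 = 4
  h_62 = 3;  h_63 = 8;  h_64 = 13;  h_65 = 9;  h_66 = 14;  h_67 = 15
  h_68 = 15;  h_69 = 5;  h_70 = 15;  h_71 = 3;  h_72 = 0;  h_73 = 4
  h_74 = 13;  h_75 = 15;  h_76 = 8;  h_77 = 12;  h_78 = 10;  h_79 = 6
  h_80 = 13;  h_81 = 12;  h_82 = 11;  h_83 = 5;  h_84 = 4;  h_85 = 14
  h_86 = 14;  h_87 = 16;  h_88 = 14;  h_89 = 13;  h_90 = 0;  h_91 = 6
  h_92 = 11;  h_93 = 14;  h_94 = 12;  h_95 = 1;  h_96 = 15;  h_97 = 9
  h_98 = 11;  h_99 = 1;  h_100 = 8;  h_101 = 16;  h_102 = 6;  h_103 = 4
  h_104 = 4;  h_105 = 7;  h_106 = 4;  h_107 = 11;  h_108 = 0;  h_109 = 9
  h_110 = 8;  h_111 = 4;  h_112 = 1;  h_113 = 10;  h_114 = 14;  h_115 = 5
  h_116 = 8;  h_117 = 10;  h_118 = 12;  h_119 = 7;  h_120 = 9;  h_121 = 6
  h_122 = 6;  h_123 = 2;  h_124 = 6;  h_125 = 8;  h_126 = 0;  h_127 = 5
  h_128 = 12;  h_129 = 6;  h_130 = 10;  h_131 = 15;  h_132 = 4;  h_133 = 16
  h_134 = 12;  h_135 = 15;  h_136 = 1;  h_137 = 2;  h_138 = 5;  h_139 = 9
  h_140 = 9;  h_141 = 3;  h_142 = 9;  h_143 = 12;  h_144 = 0;  h_145 = 16
  h_146 = 1;  h_147 = 9;  h_148 = 15;  h_149 = 14;  h_150 = 6;  h_151 = 7
  h_152 = 1;  h_153 = 14;  h_154 = 10;  h_155 = 3;  h_156 = 16;  h_157 = 5
  h_158 = 5;  h_159 = 13;  h_160 = 5;  h_161 = 1;  h_162 = 0;  h_163 = 7
  h_164 = 10;  h_165 = 5;  h_166 = 14;  h_167 = 4;  h_168 = 9;  h_169 = 2
  h_170 = 10;  h_171 = 4;  h_172 = 15;  h_173 = 13;  h_174 = 7;  h_175 = 16
  h_176 = 16;  h_177 = 11;  h_178 = 16;  h_179 = 10;  h_180 = 0;  h_181 = 2
  h_182 = 15;  h_183 = 16;  h_184 = 4;  h_185 = 6;  h_186 = 5;  h_187 = 3
  h_188 = 15;  h_189 = 6;  h_190 = 14;  h_191 = 11;  h_192 = 2;  h_193 = 7
  h_194 = 7;  h_195 = 8;  h_196 = 7;  h_197 = 15;  h_198 = 0;  h_199 = 3
  h_200 = 14;  h_201 = 7;  h_202 = 6;  h_203 = 9;  h_204 = 16;  h_205 = 13
  h_206 = 14;  h_207 = 9;  h_208 = 4;  h_209 = 8;  h_210 = 3;  h_211 = 2
  h_212 = 2;  h_213 = 12;  h_214 = 2;  h_215 = 14;  h_216 = 0;  h_217 = 13
  h_218 = 4;  h_219 = 2;  h_220 = 9;  h_221 = 5;  h_222 = 7;  h_223 = 11
  h_224 = 4;  h_225 = 5;  h_226 = 6;  h_227 = 12;  h_228 = 13;  h_229 = 3
  h_230 = 3;  h_231 = 1;  h_232 = 3;  h_233 = 4;  h_234 = 0;  h_235 = 11
  h_236 = 6;  h_237 = 3;  h_238 = 5;  h_239 = 16;  h_240 = 2;  h_241 = 8
  h_242 = 6;  h_243 = 16;  h_244 = 9;  h_245 = 1;  h_246 = 11;  h_247 = 13
  h_248 = 13;  h_249 = 10;  h_250 = 13
h_251 = 16·13 + 7·10 = 6
h_252 = 16·6 + 7·13 = 0

0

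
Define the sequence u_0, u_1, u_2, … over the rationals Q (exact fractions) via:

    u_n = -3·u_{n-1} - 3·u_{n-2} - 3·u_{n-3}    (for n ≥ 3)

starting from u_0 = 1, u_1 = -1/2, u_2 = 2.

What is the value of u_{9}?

-1917/2

u_3 = -3·2 + -3·-1/2 + -3·1 = -15/2
u_4 = -3·-15/2 + -3·2 + -3·-1/2 = 18
u_5 = -3·18 + -3·-15/2 + -3·2 = -75/2
u_6 = -3·-75/2 + -3·18 + -3·-15/2 = 81
u_7 = -3·81 + -3·-75/2 + -3·18 = -369/2
u_8 = -3·-369/2 + -3·81 + -3·-75/2 = 423
u_9 = -3·423 + -3·-369/2 + -3·81 = -1917/2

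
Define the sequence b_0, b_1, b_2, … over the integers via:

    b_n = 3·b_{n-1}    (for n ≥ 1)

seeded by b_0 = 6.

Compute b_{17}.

774840978

b_1 = 3·6 = 18
b_2 = 3·18 = 54
b_3 = 3·54 = 162
b_4 = 3·162 = 486
b_5 = 3·486 = 1458
b_6 = 3·1458 = 4374
b_7 = 3·4374 = 13122
b_8 = 3·13122 = 39366
b_9 = 3·39366 = 118098
b_10 = 3·118098 = 354294
b_11 = 3·354294 = 1062882
b_12 = 3·1062882 = 3188646
b_13 = 3·3188646 = 9565938
b_14 = 3·9565938 = 28697814
b_15 = 3·28697814 = 86093442
b_16 = 3·86093442 = 258280326
b_17 = 3·258280326 = 774840978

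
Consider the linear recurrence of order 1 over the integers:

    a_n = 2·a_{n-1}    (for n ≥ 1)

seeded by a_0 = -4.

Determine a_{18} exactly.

-1048576

a_1 = 2·-4 = -8
a_2 = 2·-8 = -16
a_3 = 2·-16 = -32
a_4 = 2·-32 = -64
a_5 = 2·-64 = -128
a_6 = 2·-128 = -256
a_7 = 2·-256 = -512
a_8 = 2·-512 = -1024
a_9 = 2·-1024 = -2048
a_10 = 2·-2048 = -4096
a_11 = 2·-4096 = -8192
a_12 = 2·-8192 = -16384
a_13 = 2·-16384 = -32768
a_14 = 2·-32768 = -65536
a_15 = 2·-65536 = -131072
a_16 = 2·-131072 = -262144
a_17 = 2·-262144 = -524288
a_18 = 2·-524288 = -1048576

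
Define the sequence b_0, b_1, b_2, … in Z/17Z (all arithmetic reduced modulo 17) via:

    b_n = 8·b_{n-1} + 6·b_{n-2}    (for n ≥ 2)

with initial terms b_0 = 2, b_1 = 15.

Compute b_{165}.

8

b_2 = 8·15 + 6·2 = 13
b_3 = 8·13 + 6·15 = 7
b_4 = 8·7 + 6·13 = 15
b_5 = 8·15 + 6·7 = 9
b_6 = 8·9 + 6·15 = 9
b_7 = 8·9 + 6·9 = 7
b_8 = 8·7 + 6·9 = 8
b_9 = 8·8 + 6·7 = 4
b_10 = 8·4 + 6·8 = 12
b_11 = 8·12 + 6·4 = 1
b_12 = 8·1 + 6·12 = 12
b_13 = 8·12 + 6·1 = 0
b_14 = 8·0 + 6·12 = 4
b_15 = 8·4 + 6·0 = 15
b_16 = 8·15 + 6·4 = 8
b_17 = 8·8 + 6·15 = 1
b_18 = 8·1 + 6·8 = 5
b_19 = 8·5 + 6·1 = 12
b_20 = 8·12 + 6·5 = 7
b_21 = 8·7 + 6·12 = 9
b_22 = 8·9 + 6·7 = 12
b_23 = 8·12 + 6·9 = 14
b_24 = 8·14 + 6·12 = 14
b_25 = 8·14 + 6·14 = 9
b_26 = 8·9 + 6·14 = 3
b_27 = 8·3 + 6·9 = 10
b_28 = 8·10 + 6·3 = 13
b_29 = 8·13 + 6·10 = 11
b_30 = 8·11 + 6·13 = 13
b_31 = 8·13 + 6·11 = 0
b_32 = 8·0 + 6·13 = 10
b_33 = 8·10 + 6·0 = 12
b_34 = 8·12 + 6·10 = 3
b_35 = 8·3 + 6·12 = 11
b_36 = 8·11 + 6·3 = 4
b_37 = 8·4 + 6·11 = 13
b_38 = 8·13 + 6·4 = 9
b_39 = 8·9 + 6·13 = 14
b_40 = 8·14 + 6·9 = 13
b_41 = 8·13 + 6·14 = 1
b_42 = 8·1 + 6·13 = 1
b_43 = 8·1 + 6·1 = 14
b_44 = 8·14 + 6·1 = 16
b_45 = 8·16 + 6·14 = 8
b_46 = 8·8 + 6·16 = 7
b_47 = 8·7 + 6·8 = 2
b_48 = 8·2 + 6·7 = 7
b_49 = 8·7 + 6·2 = 0
b_50 = 8·0 + 6·7 = 8
b_51 = 8·8 + 6·0 = 13
b_52 = 8·13 + 6·8 = 16
b_53 = 8·16 + 6·13 = 2
b_54 = 8·2 + 6·16 = 10
b_55 = 8·10 + 6·2 = 7
b_56 = 8·7 + 6·10 = 14
b_57 = 8·14 + 6·7 = 1
b_58 = 8·1 + 6·14 = 7
b_59 = 8·7 + 6·1 = 11
b_60 = 8·11 + 6·7 = 11
b_61 = 8·11 + 6·11 = 1
b_62 = 8·1 + 6·11 = 6
b_63 = 8·6 + 6·1 = 3
b_64 = 8·3 + 6·6 = 9
b_65 = 8·9 + 6·3 = 5
b_66 = 8·5 + 6·9 = 9
b_67 = 8·9 + 6·5 = 0
b_68 = 8·0 + 6·9 = 3
b_69 = 8·3 + 6·0 = 7
b_70 = 8·7 + 6·3 = 6
b_71 = 8·6 + 6·7 = 5
b_72 = 8·5 + 6·6 = 8
b_73 = 8·8 + 6·5 = 9
b_74 = 8·9 + 6·8 = 1
b_75 = 8·1 + 6·9 = 11
b_76 = 8·11 + 6·1 = 9
b_77 = 8·9 + 6·11 = 2
b_78 = 8·2 + 6·9 = 2
b_79 = 8·2 + 6·2 = 11
b_80 = 8·11 + 6·2 = 15
b_81 = 8·15 + 6·11 = 16
b_82 = 8·16 + 6·15 = 14
b_83 = 8·14 + 6·16 = 4
b_84 = 8·4 + 6·14 = 14
b_85 = 8·14 + 6·4 = 0
b_86 = 8·0 + 6·14 = 16
b_87 = 8·16 + 6·0 = 9
b_88 = 8·9 + 6·16 = 15
b_89 = 8·15 + 6·9 = 4
b_90 = 8·4 + 6·15 = 3
b_91 = 8·3 + 6·4 = 14
b_92 = 8·14 + 6·3 = 11
b_93 = 8·11 + 6·14 = 2
b_94 = 8·2 + 6·11 = 14
b_95 = 8·14 + 6·2 = 5
b_96 = 8·5 + 6·14 = 5
b_97 = 8·5 + 6·5 = 2
b_98 = 8·2 + 6·5 = 12
b_99 = 8·12 + 6·2 = 6
b_100 = 8·6 + 6·12 = 1
b_101 = 8·1 + 6·6 = 10
b_102 = 8·10 + 6·1 = 1
b_103 = 8·1 + 6·10 = 0
b_104 = 8·0 + 6·1 = 6
b_105 = 8·6 + 6·0 = 14
b_106 = 8·14 + 6·6 = 12
b_107 = 8·12 + 6·14 = 10
b_108 = 8·10 + 6·12 = 16
b_109 = 8·16 + 6·10 = 1
b_110 = 8·1 + 6·16 = 2
b_111 = 8·2 + 6·1 = 5
b_112 = 8·5 + 6·2 = 1
b_113 = 8·1 + 6·5 = 4
b_114 = 8·4 + 6·1 = 4
b_115 = 8·4 + 6·4 = 5
b_116 = 8·5 + 6·4 = 13
b_117 = 8·13 + 6·5 = 15
b_118 = 8·15 + 6·13 = 11
b_119 = 8·11 + 6·15 = 8
b_120 = 8·8 + 6·11 = 11
b_121 = 8·11 + 6·8 = 0
b_122 = 8·0 + 6·11 = 15
b_123 = 8·15 + 6·0 = 1
b_124 = 8·1 + 6·15 = 13
b_125 = 8·13 + 6·1 = 8
b_126 = 8·8 + 6·13 = 6
b_127 = 8·6 + 6·8 = 11
b_128 = 8·11 + 6·6 = 5
b_129 = 8·5 + 6·11 = 4
b_130 = 8·4 + 6·5 = 11
b_131 = 8·11 + 6·4 = 10
b_132 = 8·10 + 6·11 = 10
b_133 = 8·10 + 6·10 = 4
b_134 = 8·4 + 6·10 = 7
b_135 = 8·7 + 6·4 = 12
b_136 = 8·12 + 6·7 = 2
b_137 = 8·2 + 6·12 = 3
b_138 = 8·3 + 6·2 = 2
b_139 = 8·2 + 6·3 = 0
b_140 = 8·0 + 6·2 = 12
b_141 = 8·12 + 6·0 = 11
b_142 = 8·11 + 6·12 = 7
b_143 = 8·7 + 6·11 = 3
b_144 = 8·3 + 6·7 = 15
b_145 = 8·15 + 6·3 = 2
b_146 = 8·2 + 6·15 = 4
b_147 = 8·4 + 6·2 = 10
b_148 = 8·10 + 6·4 = 2
b_149 = 8·2 + 6·10 = 8
b_150 = 8·8 + 6·2 = 8
b_151 = 8·8 + 6·8 = 10
b_152 = 8·10 + 6·8 = 9
b_153 = 8·9 + 6·10 = 13
b_154 = 8·13 + 6·9 = 5
b_155 = 8·5 + 6·13 = 16
b_156 = 8·16 + 6·5 = 5
b_157 = 8·5 + 6·16 = 0
b_158 = 8·0 + 6·5 = 13
b_159 = 8·13 + 6·0 = 2
b_160 = 8·2 + 6·13 = 9
b_161 = 8·9 + 6·2 = 16
b_162 = 8·16 + 6·9 = 12
b_163 = 8·12 + 6·16 = 5
b_164 = 8·5 + 6·12 = 10
b_165 = 8·10 + 6·5 = 8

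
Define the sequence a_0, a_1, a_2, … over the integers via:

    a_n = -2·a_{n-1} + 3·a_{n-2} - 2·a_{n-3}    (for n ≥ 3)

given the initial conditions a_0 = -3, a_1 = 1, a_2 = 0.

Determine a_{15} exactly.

a_3 = -2·0 + 3·1 + -2·-3 = 9
a_4 = -2·9 + 3·0 + -2·1 = -20
a_5 = -2·-20 + 3·9 + -2·0 = 67
a_6 = -2·67 + 3·-20 + -2·9 = -212
a_7 = -2·-212 + 3·67 + -2·-20 = 665
a_8 = -2·665 + 3·-212 + -2·67 = -2100
a_9 = -2·-2100 + 3·665 + -2·-212 = 6619
a_10 = -2·6619 + 3·-2100 + -2·665 = -20868
a_11 = -2·-20868 + 3·6619 + -2·-2100 = 65793
a_12 = -2·65793 + 3·-20868 + -2·6619 = -207428
a_13 = -2·-207428 + 3·65793 + -2·-20868 = 653971
a_14 = -2·653971 + 3·-207428 + -2·65793 = -2061812
a_15 = -2·-2061812 + 3·653971 + -2·-207428 = 6500393

6500393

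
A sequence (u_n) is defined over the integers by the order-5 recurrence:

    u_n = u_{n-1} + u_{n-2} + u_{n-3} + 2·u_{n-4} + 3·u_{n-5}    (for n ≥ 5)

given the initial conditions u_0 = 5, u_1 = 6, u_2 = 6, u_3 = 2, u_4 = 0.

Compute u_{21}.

3507364

u_5 = 1·0 + 1·2 + 1·6 + 2·6 + 3·5 = 35
u_6 = 1·35 + 1·0 + 1·2 + 2·6 + 3·6 = 67
u_7 = 1·67 + 1·35 + 1·0 + 2·2 + 3·6 = 124
u_8 = 1·124 + 1·67 + 1·35 + 2·0 + 3·2 = 232
u_9 = 1·232 + 1·124 + 1·67 + 2·35 + 3·0 = 493
u_10 = 1·493 + 1·232 + 1·124 + 2·67 + 3·35 = 1088
u_11 = 1·1088 + 1·493 + 1·232 + 2·124 + 3·67 = 2262
u_12 = 1·2262 + 1·1088 + 1·493 + 2·232 + 3·124 = 4679
u_13 = 1·4679 + 1·2262 + 1·1088 + 2·493 + 3·232 = 9711
u_14 = 1·9711 + 1·4679 + 1·2262 + 2·1088 + 3·493 = 20307
u_15 = 1·20307 + 1·9711 + 1·4679 + 2·2262 + 3·1088 = 42485
u_16 = 1·42485 + 1·20307 + 1·9711 + 2·4679 + 3·2262 = 88647
u_17 = 1·88647 + 1·42485 + 1·20307 + 2·9711 + 3·4679 = 184898
u_18 = 1·184898 + 1·88647 + 1·42485 + 2·20307 + 3·9711 = 385777
u_19 = 1·385777 + 1·184898 + 1·88647 + 2·42485 + 3·20307 = 805213
u_20 = 1·805213 + 1·385777 + 1·184898 + 2·88647 + 3·42485 = 1680637
u_21 = 1·1680637 + 1·805213 + 1·385777 + 2·184898 + 3·88647 = 3507364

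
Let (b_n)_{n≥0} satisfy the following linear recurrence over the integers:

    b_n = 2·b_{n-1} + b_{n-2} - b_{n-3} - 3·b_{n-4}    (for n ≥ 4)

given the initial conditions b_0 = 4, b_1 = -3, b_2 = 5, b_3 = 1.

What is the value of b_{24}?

b_4 = 2·1 + 1·5 + -1·-3 + -3·4 = -2
b_5 = 2·-2 + 1·1 + -1·5 + -3·-3 = 1
b_6 = 2·1 + 1·-2 + -1·1 + -3·5 = -16
b_7 = 2·-16 + 1·1 + -1·-2 + -3·1 = -32
b_8 = 2·-32 + 1·-16 + -1·1 + -3·-2 = -75
b_9 = 2·-75 + 1·-32 + -1·-16 + -3·1 = -169
b_10 = 2·-169 + 1·-75 + -1·-32 + -3·-16 = -333
b_11 = 2·-333 + 1·-169 + -1·-75 + -3·-32 = -664
b_12 = 2·-664 + 1·-333 + -1·-169 + -3·-75 = -1267
b_13 = 2·-1267 + 1·-664 + -1·-333 + -3·-169 = -2358
b_14 = 2·-2358 + 1·-1267 + -1·-664 + -3·-333 = -4320
b_15 = 2·-4320 + 1·-2358 + -1·-1267 + -3·-664 = -7739
b_16 = 2·-7739 + 1·-4320 + -1·-2358 + -3·-1267 = -13639
b_17 = 2·-13639 + 1·-7739 + -1·-4320 + -3·-2358 = -23623
b_18 = 2·-23623 + 1·-13639 + -1·-7739 + -3·-4320 = -40186
b_19 = 2·-40186 + 1·-23623 + -1·-13639 + -3·-7739 = -67139
b_20 = 2·-67139 + 1·-40186 + -1·-23623 + -3·-13639 = -109924
b_21 = 2·-109924 + 1·-67139 + -1·-40186 + -3·-23623 = -175932
b_22 = 2·-175932 + 1·-109924 + -1·-67139 + -3·-40186 = -274091
b_23 = 2·-274091 + 1·-175932 + -1·-109924 + -3·-67139 = -412773
b_24 = 2·-412773 + 1·-274091 + -1·-175932 + -3·-109924 = -593933

-593933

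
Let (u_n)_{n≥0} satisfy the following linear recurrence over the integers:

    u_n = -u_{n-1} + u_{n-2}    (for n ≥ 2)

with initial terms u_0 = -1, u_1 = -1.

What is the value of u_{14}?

144

u_2 = -1·-1 + 1·-1 = 0
u_3 = -1·0 + 1·-1 = -1
u_4 = -1·-1 + 1·0 = 1
u_5 = -1·1 + 1·-1 = -2
u_6 = -1·-2 + 1·1 = 3
u_7 = -1·3 + 1·-2 = -5
u_8 = -1·-5 + 1·3 = 8
u_9 = -1·8 + 1·-5 = -13
u_10 = -1·-13 + 1·8 = 21
u_11 = -1·21 + 1·-13 = -34
u_12 = -1·-34 + 1·21 = 55
u_13 = -1·55 + 1·-34 = -89
u_14 = -1·-89 + 1·55 = 144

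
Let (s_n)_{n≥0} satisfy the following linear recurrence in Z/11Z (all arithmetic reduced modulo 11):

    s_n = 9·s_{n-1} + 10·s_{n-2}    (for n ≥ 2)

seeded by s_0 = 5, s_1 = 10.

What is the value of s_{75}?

s_2 = 9·10 + 10·5 = 8
s_3 = 9·8 + 10·10 = 7
s_4 = 9·7 + 10·8 = 0
s_5 = 9·0 + 10·7 = 4
s_6 = 9·4 + 10·0 = 3
s_7 = 9·3 + 10·4 = 1
s_8 = 9·1 + 10·3 = 6
s_9 = 9·6 + 10·1 = 9
s_10 = 9·9 + 10·6 = 9
s_11 = 9·9 + 10·9 = 6
s_12 = 9·6 + 10·9 = 1
s_13 = 9·1 + 10·6 = 3
s_14 = 9·3 + 10·1 = 4
s_15 = 9·4 + 10·3 = 0
s_16 = 9·0 + 10·4 = 7
s_17 = 9·7 + 10·0 = 8
s_18 = 9·8 + 10·7 = 10
s_19 = 9·10 + 10·8 = 5
s_20 = 9·5 + 10·10 = 2
s_21 = 9·2 + 10·5 = 2
s_22 = 9·2 + 10·2 = 5
s_23 = 9·5 + 10·2 = 10
(s_22, s_23) = (5, 10) = (s_0, s_1), so the sequence has period 22.
75 ≡ 9 (mod 22), hence s_75 = s_9 = 9.

9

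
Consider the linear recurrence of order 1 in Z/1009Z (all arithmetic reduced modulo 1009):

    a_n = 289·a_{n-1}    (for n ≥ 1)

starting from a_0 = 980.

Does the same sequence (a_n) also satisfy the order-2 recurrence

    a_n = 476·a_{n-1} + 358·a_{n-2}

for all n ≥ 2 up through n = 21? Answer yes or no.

Terms a_0..a_21: 980, 700, 500, 213, 8, 294, 210, 150, 972, 406, 290, 63, 45, 897, 929, 87, 927, 518, 370, 985, 127, 379
n=2: candidate gives 947, actual a_2 = 500 ✗

no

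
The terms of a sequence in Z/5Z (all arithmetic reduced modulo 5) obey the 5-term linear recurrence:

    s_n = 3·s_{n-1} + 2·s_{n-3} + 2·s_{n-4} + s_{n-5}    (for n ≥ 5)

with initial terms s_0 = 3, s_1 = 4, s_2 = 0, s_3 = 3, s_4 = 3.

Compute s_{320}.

s_5 = 3·3 + 0·3 + 2·0 + 2·4 + 1·3 = 0
s_6 = 3·0 + 0·3 + 2·3 + 2·0 + 1·4 = 0
s_7 = 3·0 + 0·0 + 2·3 + 2·3 + 1·0 = 2
s_8 = 3·2 + 0·0 + 2·0 + 2·3 + 1·3 = 0
s_9 = 3·0 + 0·2 + 2·0 + 2·0 + 1·3 = 3
s_10 = 3·3 + 0·0 + 2·2 + 2·0 + 1·0 = 3
Continuing the recurrence:
  s_11 = 3;  s_12 = 2;  s_13 = 3;  s_14 = 4;  s_15 = 0;  s_16 = 3
  s_17 = 0;  s_18 = 1;  s_19 = 3;  s_20 = 0;  s_21 = 0;  s_22 = 3
  s_23 = 1;  s_24 = 1;  s_25 = 4;  s_26 = 0;  s_27 = 2;  s_28 = 2
  s_29 = 0;  s_30 = 3;  s_31 = 2;  s_32 = 2;  s_33 = 4;  s_34 = 2
  s_35 = 2;  s_36 = 0;  s_37 = 4;  s_38 = 4;  s_39 = 3;  s_40 = 4
  s_41 = 3;  s_42 = 2;  s_43 = 4;  s_44 = 4;  s_45 = 1;  s_46 = 3
  s_47 = 2;  s_48 = 0;  s_49 = 2;  s_50 = 2;  s_51 = 3;  s_52 = 0
  s_53 = 3;  s_54 = 1;  s_55 = 1;  s_56 = 2;  s_57 = 4;  s_58 = 4
  s_59 = 4;  s_60 = 0;  s_61 = 3;  s_62 = 4;  s_63 = 4;  s_64 = 2
  s_65 = 0;  s_66 = 4;  s_67 = 3;  s_68 = 2;  s_69 = 1;  s_70 = 2
  s_71 = 0;  s_72 = 4;  s_73 = 0;  s_74 = 0;  s_75 = 0;  s_76 = 3
  s_77 = 3;  s_78 = 4;  s_79 = 3;  s_80 = 1;  s_81 = 0;  s_82 = 2
  s_83 = 3;  s_84 = 4;  s_85 = 2;  s_86 = 1;  s_87 = 4;  s_88 = 2
  s_89 = 1;  s_90 = 0;  s_91 = 3;  s_92 = 4;  s_93 = 1;  s_94 = 0
  s_95 = 4;  s_96 = 0;  s_97 = 1;  s_98 = 2;  s_99 = 4;  s_100 = 3
  s_101 = 0;  s_102 = 3;  s_103 = 0;  s_104 = 0;  s_105 = 4;  s_106 = 3
  s_107 = 2;  s_108 = 4;  s_109 = 1;  s_110 = 2;  s_111 = 1;  s_112 = 0
  s_113 = 0;  s_114 = 2;  s_115 = 0;  s_116 = 1;  s_117 = 2;  s_118 = 0
  s_119 = 4;  s_120 = 3;  s_121 = 4;  s_122 = 2;  s_123 = 0;  s_124 = 3
  s_125 = 4;  s_126 = 0;  s_127 = 3;  s_128 = 3;  s_129 = 0;  s_130 = 0
  s_131 = 2;  s_132 = 0;  s_133 = 3;  s_134 = 3;  s_135 = 3;  s_136 = 2
  s_137 = 3;  s_138 = 4;  s_139 = 0;  s_140 = 3;  s_141 = 0;  s_142 = 1
  s_143 = 3;  s_144 = 0;  s_145 = 0;  s_146 = 3;  s_147 = 1;  s_148 = 1
  s_149 = 4;  s_150 = 0;  s_151 = 2;  s_152 = 2;  s_153 = 0;  s_154 = 3
  s_155 = 2;  s_156 = 2;  s_157 = 4;  s_158 = 2;  s_159 = 2;  s_160 = 0
  s_161 = 4;  s_162 = 4;  s_163 = 3;  s_164 = 4;  s_165 = 3;  s_166 = 2
  s_167 = 4;  s_168 = 4;  s_169 = 1;  s_170 = 3;  s_171 = 2;  s_172 = 0
  s_173 = 2;  s_174 = 2;  s_175 = 3;  s_176 = 0;  s_177 = 3;  s_178 = 1
  s_179 = 1;  s_180 = 2;  s_181 = 4;  s_182 = 4;  s_183 = 4;  s_184 = 0
  s_185 = 3;  s_186 = 4;  s_187 = 4;  s_188 = 2;  s_189 = 0;  s_190 = 4
  s_191 = 3;  s_192 = 2;  s_193 = 1;  s_194 = 2;  s_195 = 0;  s_196 = 4
  s_197 = 0;  s_198 = 0;  s_199 = 0;  s_200 = 3;  s_201 = 3;  s_202 = 4
  s_203 = 3;  s_204 = 1;  s_205 = 0;  s_206 = 2;  s_207 = 3;  s_208 = 4
  s_209 = 2;  s_210 = 1;  s_211 = 4;  s_212 = 2;  s_213 = 1;  s_214 = 0
  s_215 = 3;  s_216 = 4;  s_217 = 1;  s_218 = 0;  s_219 = 4;  s_220 = 0
  s_221 = 1;  s_222 = 2;  s_223 = 4;  s_224 = 3;  s_225 = 0;  s_226 = 3
  s_227 = 0;  s_228 = 0;  s_229 = 4;  s_230 = 3;  s_231 = 2;  s_232 = 4
  s_233 = 1;  s_234 = 2;  s_235 = 1;  s_236 = 0;  s_237 = 0;  s_238 = 2
  s_239 = 0;  s_240 = 1;  s_241 = 2;  s_242 = 0;  s_243 = 4;  s_244 = 3
  s_245 = 4;  s_246 = 2;  s_247 = 0;  s_248 = 3;  s_249 = 4;  s_250 = 0
  s_251 = 3;  s_252 = 3;  s_253 = 0;  s_254 = 0;  s_255 = 2;  s_256 = 0
  s_257 = 3;  s_258 = 3;  s_259 = 3;  s_260 = 2;  s_261 = 3;  s_262 = 4
  s_263 = 0;  s_264 = 3;  s_265 = 0;  s_266 = 1;  s_267 = 3;  s_268 = 0
  s_269 = 0;  s_270 = 3;  s_271 = 1;  s_272 = 1;  s_273 = 4;  s_274 = 0
  s_275 = 2;  s_276 = 2;  s_277 = 0;  s_278 = 3;  s_279 = 2;  s_280 = 2
  s_281 = 4;  s_282 = 2;  s_283 = 2;  s_284 = 0;  s_285 = 4;  s_286 = 4
  s_287 = 3;  s_288 = 4;  s_289 = 3;  s_290 = 2;  s_291 = 4;  s_292 = 4
  s_293 = 1;  s_294 = 3;  s_295 = 2;  s_296 = 0;  s_297 = 2;  s_298 = 2
  s_299 = 3;  s_300 = 0;  s_301 = 3;  s_302 = 1;  s_303 = 1;  s_304 = 2
  s_305 = 4;  s_306 = 4;  s_307 = 4;  s_308 = 0;  s_309 = 3;  s_310 = 4
  s_311 = 4;  s_312 = 2;  s_313 = 0;  s_314 = 4;  s_315 = 3;  s_316 = 2
  s_317 = 1;  s_318 = 2
s_319 = 3·2 + 0·1 + 2·2 + 2·3 + 1·4 = 0
s_320 = 3·0 + 0·2 + 2·1 + 2·2 + 1·3 = 4

4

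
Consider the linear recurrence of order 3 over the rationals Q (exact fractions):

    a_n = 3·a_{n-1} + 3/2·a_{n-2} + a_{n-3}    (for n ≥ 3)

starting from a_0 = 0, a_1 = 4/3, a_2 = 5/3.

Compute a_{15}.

1569551417/64

a_3 = 3·5/3 + 3/2·4/3 + 1·0 = 7
a_4 = 3·7 + 3/2·5/3 + 1·4/3 = 149/6
a_5 = 3·149/6 + 3/2·7 + 1·5/3 = 260/3
a_6 = 3·260/3 + 3/2·149/6 + 1·7 = 1217/4
a_7 = 3·1217/4 + 3/2·260/3 + 1·149/6 = 12811/12
a_8 = 3·12811/12 + 3/2·1217/4 + 1·260/3 = 89899/24
a_9 = 3·89899/24 + 3/2·12811/12 + 1·1217/4 = 13143
a_10 = 3·13143 + 3/2·89899/24 + 1·12811/12 = 2213533/48
a_11 = 3·2213533/48 + 3/2·13143 + 1·89899/24 = 7766693/48
a_12 = 3·7766693/48 + 3/2·2213533/48 + 1·13143 = 18167495/32
a_13 = 3·18167495/32 + 3/2·7766693/48 + 1·2213533/48 = 23904325/12
a_14 = 3·23904325/12 + 3/2·18167495/32 + 1·7766693/48 = 1341981827/192
a_15 = 3·1341981827/192 + 3/2·23904325/12 + 1·18167495/32 = 1569551417/64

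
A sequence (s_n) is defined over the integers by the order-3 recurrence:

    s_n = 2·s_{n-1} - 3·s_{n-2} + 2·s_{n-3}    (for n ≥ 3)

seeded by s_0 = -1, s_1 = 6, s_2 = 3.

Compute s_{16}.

s_3 = 2·3 + -3·6 + 2·-1 = -14
s_4 = 2·-14 + -3·3 + 2·6 = -25
s_5 = 2·-25 + -3·-14 + 2·3 = -2
s_6 = 2·-2 + -3·-25 + 2·-14 = 43
s_7 = 2·43 + -3·-2 + 2·-25 = 42
s_8 = 2·42 + -3·43 + 2·-2 = -49
s_9 = 2·-49 + -3·42 + 2·43 = -138
s_10 = 2·-138 + -3·-49 + 2·42 = -45
s_11 = 2·-45 + -3·-138 + 2·-49 = 226
s_12 = 2·226 + -3·-45 + 2·-138 = 311
s_13 = 2·311 + -3·226 + 2·-45 = -146
s_14 = 2·-146 + -3·311 + 2·226 = -773
s_15 = 2·-773 + -3·-146 + 2·311 = -486
s_16 = 2·-486 + -3·-773 + 2·-146 = 1055

1055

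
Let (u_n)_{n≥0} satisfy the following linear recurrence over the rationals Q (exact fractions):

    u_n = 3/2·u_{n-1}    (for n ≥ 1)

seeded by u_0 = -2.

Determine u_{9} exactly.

-19683/256

u_1 = 3/2·-2 = -3
u_2 = 3/2·-3 = -9/2
u_3 = 3/2·-9/2 = -27/4
u_4 = 3/2·-27/4 = -81/8
u_5 = 3/2·-81/8 = -243/16
u_6 = 3/2·-243/16 = -729/32
u_7 = 3/2·-729/32 = -2187/64
u_8 = 3/2·-2187/64 = -6561/128
u_9 = 3/2·-6561/128 = -19683/256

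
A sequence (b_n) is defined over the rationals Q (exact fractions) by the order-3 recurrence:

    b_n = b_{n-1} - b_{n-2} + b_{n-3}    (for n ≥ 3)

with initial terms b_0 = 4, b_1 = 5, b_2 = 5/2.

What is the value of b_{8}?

b_3 = 1·5/2 + -1·5 + 1·4 = 3/2
b_4 = 1·3/2 + -1·5/2 + 1·5 = 4
b_5 = 1·4 + -1·3/2 + 1·5/2 = 5
b_6 = 1·5 + -1·4 + 1·3/2 = 5/2
b_7 = 1·5/2 + -1·5 + 1·4 = 3/2
b_8 = 1·3/2 + -1·5/2 + 1·5 = 4

4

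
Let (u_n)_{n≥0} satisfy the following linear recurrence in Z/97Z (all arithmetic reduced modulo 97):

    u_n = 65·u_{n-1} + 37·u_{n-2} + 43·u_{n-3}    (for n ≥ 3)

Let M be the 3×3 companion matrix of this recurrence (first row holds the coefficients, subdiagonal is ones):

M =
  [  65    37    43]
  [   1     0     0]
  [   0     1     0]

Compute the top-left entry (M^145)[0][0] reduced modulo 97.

(M^145)[0][0] is the top entry after applying M 145 times to the unit state (1, 0, 0). Equivalently it is h_{147} for the auxiliary sequence (h_n) obeying the same recurrence with h_2 = 1 and h_i = 0 for 0 ≤ i < 2:
h_3 = 65·1 + 37·0 + 43·0 = 65
h_4 = 65·65 + 37·1 + 43·0 = 91
h_5 = 65·91 + 37·65 + 43·1 = 21
h_6 = 65·21 + 37·91 + 43·65 = 58
h_7 = 65·58 + 37·21 + 43·91 = 21
h_8 = 65·21 + 37·58 + 43·21 = 49
Continuing the recurrence:
  h_9 = 54;  h_10 = 18;  h_11 = 37;  h_12 = 58;  h_13 = 93;  h_14 = 82
  h_15 = 13;  h_16 = 21;  h_17 = 37;  h_18 = 55;  h_19 = 27;  h_20 = 46
  h_21 = 49;  h_22 = 34;  h_23 = 84;  h_24 = 95;  h_25 = 75;  h_26 = 71
  h_27 = 29;  h_28 = 74;  h_29 = 12;  h_30 = 12;  h_31 = 41;  h_32 = 36
  h_33 = 8;  h_34 = 26;  h_35 = 42;  h_36 = 59;  h_37 = 8;  h_38 = 47
  h_39 = 68;  h_40 = 4;  h_41 = 44;  h_42 = 15;  h_43 = 59;  h_44 = 74
  h_45 = 72;  h_46 = 61;  h_47 = 14;  h_48 = 55;  h_49 = 23;  h_50 = 58
  h_51 = 2;  h_52 = 64;  h_53 = 35;  h_54 = 73;  h_55 = 62;  h_56 = 88
  h_57 = 95;  h_58 = 69;  h_59 = 47;  h_60 = 90;  h_61 = 80;  h_62 = 75
  h_63 = 65;  h_64 = 61;  h_65 = 89;  h_66 = 70;  h_67 = 87;  h_68 = 44
  h_69 = 68;  h_70 = 89;  h_71 = 8;  h_72 = 44;  h_73 = 96;  h_74 = 64
  h_75 = 1;  h_76 = 62;  h_77 = 29;  h_78 = 51;  h_79 = 70;  h_80 = 21
  h_81 = 37;  h_82 = 81;  h_83 = 68;  h_84 = 84;  h_85 = 13;  h_86 = 87
  h_87 = 48;  h_88 = 11;  h_89 = 24;  h_90 = 54;  h_91 = 21;  h_92 = 30
  h_93 = 5;  h_94 = 10;  h_95 = 88;  h_96 = 0;  h_97 = 0;  h_98 = 1
  h_99 = 65;  h_100 = 91;  h_101 = 21;  h_102 = 58;  h_103 = 21;  h_104 = 49
  h_105 = 54;  h_106 = 18;  h_107 = 37;  h_108 = 58;  h_109 = 93;  h_110 = 82
  h_111 = 13;  h_112 = 21;  h_113 = 37;  h_114 = 55;  h_115 = 27;  h_116 = 46
  h_117 = 49;  h_118 = 34;  h_119 = 84;  h_120 = 95;  h_121 = 75;  h_122 = 71
  h_123 = 29;  h_124 = 74;  h_125 = 12;  h_126 = 12;  h_127 = 41;  h_128 = 36
  h_129 = 8;  h_130 = 26;  h_131 = 42;  h_132 = 59;  h_133 = 8;  h_134 = 47
  h_135 = 68;  h_136 = 4;  h_137 = 44;  h_138 = 15;  h_139 = 59;  h_140 = 74
  h_141 = 72;  h_142 = 61;  h_143 = 14;  h_144 = 55;  h_145 = 23
h_146 = 65·23 + 37·55 + 43·14 = 58
h_147 = 65·58 + 37·23 + 43·55 = 2

2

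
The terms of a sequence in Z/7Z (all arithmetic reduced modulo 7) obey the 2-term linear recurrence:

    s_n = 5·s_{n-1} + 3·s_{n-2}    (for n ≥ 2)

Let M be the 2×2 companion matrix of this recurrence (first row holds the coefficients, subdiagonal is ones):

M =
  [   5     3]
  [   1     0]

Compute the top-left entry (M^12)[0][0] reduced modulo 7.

1

(M^12)[0][0] is the top entry after applying M 12 times to the unit state (1, 0). Equivalently it is h_{13} for the auxiliary sequence (h_n) obeying the same recurrence with h_1 = 1 and h_i = 0 for 0 ≤ i < 1:
h_2 = 5·1 + 3·0 = 5
h_3 = 5·5 + 3·1 = 0
h_4 = 5·0 + 3·5 = 1
(h_3, h_4) = (0, 1) = (h_0, h_1), so the sequence has period 3.
13 ≡ 1 (mod 3), hence h_13 = h_1 = 1.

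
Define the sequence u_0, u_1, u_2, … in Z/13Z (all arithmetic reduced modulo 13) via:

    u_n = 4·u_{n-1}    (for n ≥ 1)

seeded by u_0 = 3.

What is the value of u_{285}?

u_1 = 4·3 = 12
u_2 = 4·12 = 9
u_3 = 4·9 = 10
u_4 = 4·10 = 1
u_5 = 4·1 = 4
u_6 = 4·4 = 3
(u_6) = (3) = (u_0), so the sequence has period 6.
285 ≡ 3 (mod 6), hence u_285 = u_3 = 10.

10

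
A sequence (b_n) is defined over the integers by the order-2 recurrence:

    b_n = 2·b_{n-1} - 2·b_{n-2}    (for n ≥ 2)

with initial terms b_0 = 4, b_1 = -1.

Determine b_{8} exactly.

b_2 = 2·-1 + -2·4 = -10
b_3 = 2·-10 + -2·-1 = -18
b_4 = 2·-18 + -2·-10 = -16
b_5 = 2·-16 + -2·-18 = 4
b_6 = 2·4 + -2·-16 = 40
b_7 = 2·40 + -2·4 = 72
b_8 = 2·72 + -2·40 = 64

64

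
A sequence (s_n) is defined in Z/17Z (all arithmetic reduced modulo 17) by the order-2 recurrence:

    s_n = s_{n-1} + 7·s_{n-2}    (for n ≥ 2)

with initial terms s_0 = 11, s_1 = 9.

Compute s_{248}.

s_2 = 1·9 + 7·11 = 1
s_3 = 1·1 + 7·9 = 13
s_4 = 1·13 + 7·1 = 3
s_5 = 1·3 + 7·13 = 9
s_6 = 1·9 + 7·3 = 13
s_7 = 1·13 + 7·9 = 8
Continuing the recurrence:
  s_8 = 14;  s_9 = 2;  s_10 = 15;  s_11 = 12;  s_12 = 15;  s_13 = 14
  s_14 = 0;  s_15 = 13;  s_16 = 13;  s_17 = 2;  s_18 = 8;  s_19 = 5
  s_20 = 10;  s_21 = 11;  s_22 = 13;  s_23 = 5;  s_24 = 11;  s_25 = 12
  s_26 = 4;  s_27 = 3;  s_28 = 14;  s_29 = 1;  s_30 = 14;  s_31 = 4
  s_32 = 0;  s_33 = 11;  s_34 = 11;  s_35 = 3;  s_36 = 12;  s_37 = 16
  s_38 = 15;  s_39 = 8;  s_40 = 11;  s_41 = 16;  s_42 = 8;  s_43 = 1
  s_44 = 6;  s_45 = 13;  s_46 = 4;  s_47 = 10;  s_48 = 4;  s_49 = 6
  s_50 = 0;  s_51 = 8;  s_52 = 8;  s_53 = 13;  s_54 = 1;  s_55 = 7
  s_56 = 14;  s_57 = 12;  s_58 = 8;  s_59 = 7;  s_60 = 12;  s_61 = 10
  s_62 = 9;  s_63 = 11;  s_64 = 6;  s_65 = 15;  s_66 = 6;  s_67 = 9
  s_68 = 0;  s_69 = 12;  s_70 = 12;  s_71 = 11;  s_72 = 10;  s_73 = 2
  s_74 = 4;  s_75 = 1;  s_76 = 12;  s_77 = 2;  s_78 = 1;  s_79 = 15
  s_80 = 5;  s_81 = 8;  s_82 = 9;  s_83 = 14;  s_84 = 9;  s_85 = 5
  s_86 = 0;  s_87 = 1;  s_88 = 1;  s_89 = 8;  s_90 = 15;  s_91 = 3
  s_92 = 6;  s_93 = 10;  s_94 = 1;  s_95 = 3;  s_96 = 10;  s_97 = 14
  s_98 = 16;  s_99 = 12;  s_100 = 5;  s_101 = 4;  s_102 = 5;  s_103 = 16
  s_104 = 0;  s_105 = 10;  s_106 = 10;  s_107 = 12;  s_108 = 14;  s_109 = 13
  s_110 = 9;  s_111 = 15;  s_112 = 10;  s_113 = 13;  s_114 = 15;  s_115 = 4
  s_116 = 7;  s_117 = 1;  s_118 = 16;  s_119 = 6;  s_120 = 16;  s_121 = 7
  s_122 = 0;  s_123 = 15;  s_124 = 15;  s_125 = 1;  s_126 = 4;  s_127 = 11
  s_128 = 5;  s_129 = 14;  s_130 = 15;  s_131 = 11;  s_132 = 14;  s_133 = 6
  s_134 = 2;  s_135 = 10;  s_136 = 7;  s_137 = 9;  s_138 = 7;  s_139 = 2
  s_140 = 0;  s_141 = 14;  s_142 = 14;  s_143 = 10;  s_144 = 6;  s_145 = 8
  s_146 = 16;  s_147 = 4;  s_148 = 14;  s_149 = 8;  s_150 = 4;  s_151 = 9
  s_152 = 3;  s_153 = 15;  s_154 = 2;  s_155 = 5;  s_156 = 2;  s_157 = 3
  s_158 = 0;  s_159 = 4;  s_160 = 4;  s_161 = 15;  s_162 = 9;  s_163 = 12
  s_164 = 7;  s_165 = 6;  s_166 = 4;  s_167 = 12;  s_168 = 6;  s_169 = 5
  s_170 = 13;  s_171 = 14;  s_172 = 3;  s_173 = 16;  s_174 = 3;  s_175 = 13
  s_176 = 0;  s_177 = 6;  s_178 = 6;  s_179 = 14;  s_180 = 5;  s_181 = 1
  s_182 = 2;  s_183 = 9;  s_184 = 6;  s_185 = 1;  s_186 = 9;  s_187 = 16
  s_188 = 11;  s_189 = 4;  s_190 = 13;  s_191 = 7;  s_192 = 13;  s_193 = 11
  s_194 = 0;  s_195 = 9;  s_196 = 9;  s_197 = 4;  s_198 = 16;  s_199 = 10
  s_200 = 3;  s_201 = 5;  s_202 = 9;  s_203 = 10;  s_204 = 5;  s_205 = 7
  s_206 = 8;  s_207 = 6;  s_208 = 11;  s_209 = 2;  s_210 = 11;  s_211 = 8
  s_212 = 0;  s_213 = 5;  s_214 = 5;  s_215 = 6;  s_216 = 7;  s_217 = 15
  s_218 = 13;  s_219 = 16;  s_220 = 5;  s_221 = 15;  s_222 = 16;  s_223 = 2
  s_224 = 12;  s_225 = 9;  s_226 = 8;  s_227 = 3;  s_228 = 8;  s_229 = 12
  s_230 = 0;  s_231 = 16;  s_232 = 16;  s_233 = 9;  s_234 = 2;  s_235 = 14
  s_236 = 11;  s_237 = 7;  s_238 = 16;  s_239 = 14;  s_240 = 7;  s_241 = 3
  s_242 = 1;  s_243 = 5;  s_244 = 12;  s_245 = 13;  s_246 = 12
s_247 = 1·12 + 7·13 = 1
s_248 = 1·1 + 7·12 = 0

0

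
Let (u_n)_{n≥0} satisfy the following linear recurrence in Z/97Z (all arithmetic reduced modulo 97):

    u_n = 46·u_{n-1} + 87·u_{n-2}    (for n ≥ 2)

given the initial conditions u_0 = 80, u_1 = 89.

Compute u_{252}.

65

u_2 = 46·89 + 87·80 = 93
u_3 = 46·93 + 87·89 = 90
u_4 = 46·90 + 87·93 = 9
u_5 = 46·9 + 87·90 = 96
u_6 = 46·96 + 87·9 = 58
u_7 = 46·58 + 87·96 = 59
Continuing the recurrence:
  u_8 = 0;  u_9 = 89;  u_10 = 20;  u_11 = 30;  u_12 = 16;  u_13 = 48
  u_14 = 11;  u_15 = 26;  u_16 = 19;  u_17 = 32;  u_18 = 21;  u_19 = 64
  u_20 = 18;  u_21 = 91;  u_22 = 29;  u_23 = 36;  u_24 = 8;  u_25 = 8
  u_26 = 94;  u_27 = 73;  u_28 = 90;  u_29 = 15;  u_30 = 81;  u_31 = 84
  u_32 = 47;  u_33 = 61;  u_34 = 8;  u_35 = 49;  u_36 = 40;  u_37 = 89
  u_38 = 8;  u_39 = 60;  u_40 = 61;  u_41 = 72;  u_42 = 83;  u_43 = 91
  u_44 = 58;  u_45 = 12;  u_46 = 69;  u_47 = 47;  u_48 = 17;  u_49 = 21
  u_50 = 20;  u_51 = 31;  u_52 = 62;  u_53 = 20;  u_54 = 9;  u_55 = 20
  u_56 = 54;  u_57 = 53;  u_58 = 55;  u_59 = 60;  u_60 = 76;  u_61 = 83
  u_62 = 51;  u_63 = 61;  u_64 = 65;  u_65 = 52;  u_66 = 93;  u_67 = 72
  u_68 = 54;  u_69 = 18;  u_70 = 94;  u_71 = 70;  u_72 = 49;  u_73 = 2
  u_74 = 87;  u_75 = 5;  u_76 = 39;  u_77 = 95;  u_78 = 3;  u_79 = 61
  u_80 = 60;  u_81 = 16;  u_82 = 39;  u_83 = 82;  u_84 = 84;  u_85 = 37
  u_86 = 86;  u_87 = 94;  u_88 = 69;  u_89 = 3;  u_90 = 30;  u_91 = 89
  u_92 = 11;  u_93 = 4;  u_94 = 74;  u_95 = 66;  u_96 = 65;  u_97 = 2
  u_98 = 24;  u_99 = 17;  u_100 = 57;  u_101 = 27;  u_102 = 90;  u_103 = 87
  u_104 = 95;  u_105 = 8;  u_106 = 0;  u_107 = 17;  u_108 = 6;  u_109 = 9
  u_110 = 63;  u_111 = 92;  u_112 = 13;  u_113 = 66;  u_114 = 93;  u_115 = 29
  u_116 = 16;  u_117 = 58;  u_118 = 83;  u_119 = 37;  u_120 = 96;  u_121 = 69
  u_122 = 80;  u_123 = 80;  u_124 = 67;  u_125 = 51;  u_126 = 27;  u_127 = 53
  u_128 = 34;  u_129 = 64;  u_130 = 82;  u_131 = 28;  u_132 = 80;  u_133 = 5
  u_134 = 12;  u_135 = 17;  u_136 = 80;  u_137 = 18;  u_138 = 28;  u_139 = 41
  u_140 = 54;  u_141 = 37;  u_142 = 95;  u_143 = 23;  u_144 = 11;  u_145 = 82
  u_146 = 73;  u_147 = 16;  u_148 = 6;  u_149 = 19;  u_150 = 38;  u_151 = 6
  u_152 = 90;  u_153 = 6;  u_154 = 55;  u_155 = 45;  u_156 = 65;  u_157 = 18
  u_158 = 81;  u_159 = 54;  u_160 = 25;  u_161 = 28;  u_162 = 68;  u_163 = 35
  u_164 = 57;  u_165 = 41;  u_166 = 55;  u_167 = 83;  u_168 = 67;  u_169 = 21
  u_170 = 5;  u_171 = 20;  u_172 = 94;  u_173 = 50;  u_174 = 2;  u_175 = 77
  u_176 = 30;  u_177 = 28;  u_178 = 18;  u_179 = 63;  u_180 = 2;  u_181 = 44
  u_182 = 64;  u_183 = 79;  u_184 = 84;  u_185 = 67;  u_186 = 11;  u_187 = 30
  u_188 = 9;  u_189 = 17;  u_190 = 13;  u_191 = 40;  u_192 = 61;  u_193 = 78
  u_194 = 68;  u_195 = 20;  u_196 = 46;  u_197 = 73;  u_198 = 85;  u_199 = 76
  u_200 = 27;  u_201 = 94;  u_202 = 77;  u_203 = 80;  u_204 = 0;  u_205 = 73
  u_206 = 60;  u_207 = 90;  u_208 = 48;  u_209 = 47;  u_210 = 33;  u_211 = 78
  u_212 = 57;  u_213 = 96;  u_214 = 63;  u_215 = 95;  u_216 = 54;  u_217 = 79
  u_218 = 87;  u_219 = 11;  u_220 = 24;  u_221 = 24;  u_222 = 88;  u_223 = 25
  u_224 = 76;  u_225 = 45;  u_226 = 49;  u_227 = 58;  u_228 = 44;  u_229 = 86
  u_230 = 24;  u_231 = 50;  u_232 = 23;  u_233 = 73;  u_234 = 24;  u_235 = 83
  u_236 = 86;  u_237 = 22;  u_238 = 55;  u_239 = 79;  u_240 = 77;  u_241 = 36
  u_242 = 13;  u_243 = 44;  u_244 = 51;  u_245 = 63;  u_246 = 60;  u_247 = 93
  u_248 = 89;  u_249 = 60;  u_250 = 27
u_251 = 46·27 + 87·60 = 60
u_252 = 46·60 + 87·27 = 65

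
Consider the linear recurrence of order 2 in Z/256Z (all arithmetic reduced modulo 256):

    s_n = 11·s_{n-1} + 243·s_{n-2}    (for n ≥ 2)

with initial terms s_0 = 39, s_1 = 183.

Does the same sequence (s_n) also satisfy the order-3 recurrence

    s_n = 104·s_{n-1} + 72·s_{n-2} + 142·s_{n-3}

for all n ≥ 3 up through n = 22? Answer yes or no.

Terms s_0..s_22: 39, 183, 226, 107, 31, 230, 79, 183, 218, 19, 191, 62, 247, 119, 146, 59, 31, 86, 31, 247, 10, 227, 63
n=3: candidate gives 234, actual s_3 = 107 ✗

no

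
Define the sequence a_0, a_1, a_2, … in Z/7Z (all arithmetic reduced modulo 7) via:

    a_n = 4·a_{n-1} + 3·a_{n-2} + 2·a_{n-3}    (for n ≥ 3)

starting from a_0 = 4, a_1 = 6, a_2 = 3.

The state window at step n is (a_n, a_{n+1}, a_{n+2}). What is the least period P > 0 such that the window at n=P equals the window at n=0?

n=0: window = (4, 6, 3)
n=1: window = (6, 3, 3)
n=2: window = (3, 3, 5)
n=3: window = (3, 5, 0)
n=4: window = (5, 0, 0)
n=5: window = (0, 0, 3)
n=6: window = (0, 3, 5)
n=7: window = (3, 5, 1)
n=8: window = (5, 1, 4)
n=9: window = (1, 4, 1)
n=10: window = (4, 1, 4)
n=11: window = (1, 4, 6)
n=12: window = (4, 6, 3)
window at n=12 equals window at n=0 → period = 12

12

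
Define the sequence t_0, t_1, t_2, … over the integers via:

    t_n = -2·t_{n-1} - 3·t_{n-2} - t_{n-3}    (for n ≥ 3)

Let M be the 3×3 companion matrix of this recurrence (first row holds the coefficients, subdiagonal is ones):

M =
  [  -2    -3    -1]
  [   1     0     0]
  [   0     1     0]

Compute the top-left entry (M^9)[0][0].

(M^9)[0][0] is the top entry after applying M 9 times to the unit state (1, 0, 0). Equivalently it is h_{11} for the auxiliary sequence (h_n) obeying the same recurrence with h_2 = 1 and h_i = 0 for 0 ≤ i < 2:
h_3 = -2·1 + -3·0 + -1·0 = -2
h_4 = -2·-2 + -3·1 + -1·0 = 1
h_5 = -2·1 + -3·-2 + -1·1 = 3
h_6 = -2·3 + -3·1 + -1·-2 = -7
h_7 = -2·-7 + -3·3 + -1·1 = 4
h_8 = -2·4 + -3·-7 + -1·3 = 10
h_9 = -2·10 + -3·4 + -1·-7 = -25
h_10 = -2·-25 + -3·10 + -1·4 = 16
h_11 = -2·16 + -3·-25 + -1·10 = 33

33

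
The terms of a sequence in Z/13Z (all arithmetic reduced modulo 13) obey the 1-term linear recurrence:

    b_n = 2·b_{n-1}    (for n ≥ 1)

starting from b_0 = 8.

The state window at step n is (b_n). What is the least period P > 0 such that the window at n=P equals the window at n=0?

n=0: window = (8)
n=1: window = (3)
n=2: window = (6)
n=3: window = (12)
n=4: window = (11)
n=5: window = (9)
n=6: window = (5)
n=7: window = (10)
n=8: window = (7)
n=9: window = (1)
n=10: window = (2)
n=11: window = (4)
n=12: window = (8)
window at n=12 equals window at n=0 → period = 12

12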